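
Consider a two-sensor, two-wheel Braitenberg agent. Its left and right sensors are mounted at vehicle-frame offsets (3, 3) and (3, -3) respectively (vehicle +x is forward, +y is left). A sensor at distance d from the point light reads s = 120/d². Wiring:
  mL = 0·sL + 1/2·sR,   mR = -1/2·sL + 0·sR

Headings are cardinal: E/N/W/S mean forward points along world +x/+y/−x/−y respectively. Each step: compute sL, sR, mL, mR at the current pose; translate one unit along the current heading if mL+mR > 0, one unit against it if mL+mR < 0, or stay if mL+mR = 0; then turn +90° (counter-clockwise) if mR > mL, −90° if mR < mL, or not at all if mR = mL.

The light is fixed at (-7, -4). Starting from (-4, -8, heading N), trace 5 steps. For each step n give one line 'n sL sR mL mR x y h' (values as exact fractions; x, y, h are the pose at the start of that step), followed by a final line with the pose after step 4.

n=0: pose=(-4,-8,N); sL=120, sR=120/37; mL=60/37, mR=-60; mL+mR=-2160/37 → advance -1; mR−mL=-2280/37 → turn -1·90°
n=1: pose=(-4,-9,E); sL=3, sR=6/5; mL=3/5, mR=-3/2; mL+mR=-9/10 → advance -1; mR−mL=-21/10 → turn -1·90°
n=2: pose=(-5,-9,S); sL=120/89, sR=24/13; mL=12/13, mR=-60/89; mL+mR=288/1157 → advance +1; mR−mL=-1848/1157 → turn -1·90°
n=3: pose=(-5,-10,W); sL=60/41, sR=12; mL=6, mR=-30/41; mL+mR=216/41 → advance +1; mR−mL=-276/41 → turn -1·90°
n=4: pose=(-6,-10,N); sL=120/13, sR=24/5; mL=12/5, mR=-60/13; mL+mR=-144/65 → advance -1; mR−mL=-456/65 → turn -1·90°

0 120 120/37 60/37 -60 -4 -8 N
1 3 6/5 3/5 -3/2 -4 -9 E
2 120/89 24/13 12/13 -60/89 -5 -9 S
3 60/41 12 6 -30/41 -5 -10 W
4 120/13 24/5 12/5 -60/13 -6 -10 N
final -6 -11 E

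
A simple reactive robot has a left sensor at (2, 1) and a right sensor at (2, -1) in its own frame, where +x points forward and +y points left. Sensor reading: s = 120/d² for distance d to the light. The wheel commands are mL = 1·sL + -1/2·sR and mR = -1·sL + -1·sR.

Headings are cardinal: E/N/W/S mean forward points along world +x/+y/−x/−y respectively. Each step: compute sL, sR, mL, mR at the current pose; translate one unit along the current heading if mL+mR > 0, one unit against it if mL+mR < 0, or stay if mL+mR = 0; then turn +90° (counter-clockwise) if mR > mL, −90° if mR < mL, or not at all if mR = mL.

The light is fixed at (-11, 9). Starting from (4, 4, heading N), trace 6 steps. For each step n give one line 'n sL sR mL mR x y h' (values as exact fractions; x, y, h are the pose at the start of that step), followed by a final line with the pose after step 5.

0 24/41 24/53 780/2173 -2256/2173 4 4 N
1 60/157 60/169 5430/26533 -19560/26533 4 3 E
2 120/289 120/233 10620/67337 -62640/67337 3 3 S
3 2/3 3/4 7/24 -17/12 3 4 W
4 24/41 24/53 780/2173 -2256/2173 4 4 N
5 60/157 60/169 5430/26533 -19560/26533 4 3 E
final 3 3 S

n=0: pose=(4,4,N); sL=24/41, sR=24/53; mL=780/2173, mR=-2256/2173; mL+mR=-36/53 → advance -1; mR−mL=-3036/2173 → turn -1·90°
n=1: pose=(4,3,E); sL=60/157, sR=60/169; mL=5430/26533, mR=-19560/26533; mL+mR=-90/169 → advance -1; mR−mL=-24990/26533 → turn -1·90°
n=2: pose=(3,3,S); sL=120/289, sR=120/233; mL=10620/67337, mR=-62640/67337; mL+mR=-180/233 → advance -1; mR−mL=-73260/67337 → turn -1·90°
n=3: pose=(3,4,W); sL=2/3, sR=3/4; mL=7/24, mR=-17/12; mL+mR=-9/8 → advance -1; mR−mL=-41/24 → turn -1·90°
n=4: pose=(4,4,N); sL=24/41, sR=24/53; mL=780/2173, mR=-2256/2173; mL+mR=-36/53 → advance -1; mR−mL=-3036/2173 → turn -1·90°
n=5: pose=(4,3,E); sL=60/157, sR=60/169; mL=5430/26533, mR=-19560/26533; mL+mR=-90/169 → advance -1; mR−mL=-24990/26533 → turn -1·90°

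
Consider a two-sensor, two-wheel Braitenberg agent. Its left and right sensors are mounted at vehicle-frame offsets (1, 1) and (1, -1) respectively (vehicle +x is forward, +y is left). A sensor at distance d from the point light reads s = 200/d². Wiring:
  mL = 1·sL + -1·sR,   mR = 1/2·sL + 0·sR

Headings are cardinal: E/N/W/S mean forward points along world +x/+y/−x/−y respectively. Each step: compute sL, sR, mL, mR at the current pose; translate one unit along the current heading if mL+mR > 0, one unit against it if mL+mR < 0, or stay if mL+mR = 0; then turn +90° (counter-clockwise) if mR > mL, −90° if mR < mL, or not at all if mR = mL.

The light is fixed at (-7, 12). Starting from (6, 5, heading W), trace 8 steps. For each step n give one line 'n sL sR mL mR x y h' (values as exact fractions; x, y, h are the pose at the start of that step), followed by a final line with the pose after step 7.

0 25/26 10/9 -35/234 25/52 6 5 W
1 200/233 40/37 -1920/8621 100/233 5 5 S
2 100/109 4/5 64/545 50/109 5 4 E
3 200/193 40/49 2080/9457 100/193 6 4 N
4 25/26 10/9 -35/234 25/52 6 5 W
5 200/233 40/37 -1920/8621 100/233 5 5 S
6 100/109 4/5 64/545 50/109 5 4 E
7 200/193 40/49 2080/9457 100/193 6 4 N
final 6 5 W

n=0: pose=(6,5,W); sL=25/26, sR=10/9; mL=-35/234, mR=25/52; mL+mR=155/468 → advance +1; mR−mL=295/468 → turn +1·90°
n=1: pose=(5,5,S); sL=200/233, sR=40/37; mL=-1920/8621, mR=100/233; mL+mR=1780/8621 → advance +1; mR−mL=5620/8621 → turn +1·90°
n=2: pose=(5,4,E); sL=100/109, sR=4/5; mL=64/545, mR=50/109; mL+mR=314/545 → advance +1; mR−mL=186/545 → turn +1·90°
n=3: pose=(6,4,N); sL=200/193, sR=40/49; mL=2080/9457, mR=100/193; mL+mR=6980/9457 → advance +1; mR−mL=2820/9457 → turn +1·90°
n=4: pose=(6,5,W); sL=25/26, sR=10/9; mL=-35/234, mR=25/52; mL+mR=155/468 → advance +1; mR−mL=295/468 → turn +1·90°
n=5: pose=(5,5,S); sL=200/233, sR=40/37; mL=-1920/8621, mR=100/233; mL+mR=1780/8621 → advance +1; mR−mL=5620/8621 → turn +1·90°
n=6: pose=(5,4,E); sL=100/109, sR=4/5; mL=64/545, mR=50/109; mL+mR=314/545 → advance +1; mR−mL=186/545 → turn +1·90°
n=7: pose=(6,4,N); sL=200/193, sR=40/49; mL=2080/9457, mR=100/193; mL+mR=6980/9457 → advance +1; mR−mL=2820/9457 → turn +1·90°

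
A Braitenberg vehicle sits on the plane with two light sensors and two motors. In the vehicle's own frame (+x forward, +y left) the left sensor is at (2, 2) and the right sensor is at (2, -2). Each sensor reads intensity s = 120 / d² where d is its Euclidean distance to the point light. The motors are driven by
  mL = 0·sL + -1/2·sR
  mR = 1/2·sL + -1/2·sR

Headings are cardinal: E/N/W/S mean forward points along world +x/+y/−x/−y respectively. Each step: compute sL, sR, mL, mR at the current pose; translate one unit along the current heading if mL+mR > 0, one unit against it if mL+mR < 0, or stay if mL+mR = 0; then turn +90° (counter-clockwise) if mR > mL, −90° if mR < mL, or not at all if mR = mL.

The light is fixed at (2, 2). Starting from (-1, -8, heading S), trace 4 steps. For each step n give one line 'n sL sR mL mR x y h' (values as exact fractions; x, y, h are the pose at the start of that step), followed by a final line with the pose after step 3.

n=0: pose=(-1,-8,S); sL=24/29, sR=120/169; mL=-60/169, mR=288/4901; mL+mR=-1452/4901 → advance -1; mR−mL=12/29 → turn +1·90°
n=1: pose=(-1,-7,E); sL=12/5, sR=60/61; mL=-30/61, mR=216/305; mL+mR=66/305 → advance +1; mR−mL=6/5 → turn +1·90°
n=2: pose=(0,-7,N); sL=24/13, sR=120/49; mL=-60/49, mR=-192/637; mL+mR=-972/637 → advance -1; mR−mL=12/13 → turn +1·90°
n=3: pose=(0,-8,W); sL=3/4, sR=3/2; mL=-3/4, mR=-3/8; mL+mR=-9/8 → advance -1; mR−mL=3/8 → turn +1·90°

0 24/29 120/169 -60/169 288/4901 -1 -8 S
1 12/5 60/61 -30/61 216/305 -1 -7 E
2 24/13 120/49 -60/49 -192/637 0 -7 N
3 3/4 3/2 -3/4 -3/8 0 -8 W
final 1 -8 S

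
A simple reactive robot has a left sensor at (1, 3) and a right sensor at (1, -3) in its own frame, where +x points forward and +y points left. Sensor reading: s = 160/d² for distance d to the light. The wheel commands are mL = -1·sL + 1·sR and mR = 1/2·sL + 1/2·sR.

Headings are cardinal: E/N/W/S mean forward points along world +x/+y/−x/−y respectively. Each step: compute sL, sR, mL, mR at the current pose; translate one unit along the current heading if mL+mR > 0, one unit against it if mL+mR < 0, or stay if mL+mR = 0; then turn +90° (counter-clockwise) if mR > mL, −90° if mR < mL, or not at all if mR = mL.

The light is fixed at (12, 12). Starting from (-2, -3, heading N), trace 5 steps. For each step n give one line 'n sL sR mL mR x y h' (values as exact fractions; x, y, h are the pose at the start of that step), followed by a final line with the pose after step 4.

n=0: pose=(-2,-3,N); sL=32/97, sR=160/317; mL=5376/30749, mR=12832/30749; mL+mR=18208/30749 → advance +1; mR−mL=7456/30749 → turn +1·90°
n=1: pose=(-2,-2,W); sL=80/257, sR=80/173; mL=6720/44461, mR=17200/44461; mL+mR=23920/44461 → advance +1; mR−mL=10480/44461 → turn +1·90°
n=2: pose=(-3,-2,S); sL=160/369, sR=160/549; mL=-3200/22509, mR=2720/7503; mL+mR=4960/22509 → advance +1; mR−mL=11360/22509 → turn +1·90°
n=3: pose=(-3,-3,E); sL=8/17, sR=4/13; mL=-36/221, mR=86/221; mL+mR=50/221 → advance +1; mR−mL=122/221 → turn +1·90°
n=4: pose=(-2,-3,N); sL=32/97, sR=160/317; mL=5376/30749, mR=12832/30749; mL+mR=18208/30749 → advance +1; mR−mL=7456/30749 → turn +1·90°

0 32/97 160/317 5376/30749 12832/30749 -2 -3 N
1 80/257 80/173 6720/44461 17200/44461 -2 -2 W
2 160/369 160/549 -3200/22509 2720/7503 -3 -2 S
3 8/17 4/13 -36/221 86/221 -3 -3 E
4 32/97 160/317 5376/30749 12832/30749 -2 -3 N
final -2 -2 W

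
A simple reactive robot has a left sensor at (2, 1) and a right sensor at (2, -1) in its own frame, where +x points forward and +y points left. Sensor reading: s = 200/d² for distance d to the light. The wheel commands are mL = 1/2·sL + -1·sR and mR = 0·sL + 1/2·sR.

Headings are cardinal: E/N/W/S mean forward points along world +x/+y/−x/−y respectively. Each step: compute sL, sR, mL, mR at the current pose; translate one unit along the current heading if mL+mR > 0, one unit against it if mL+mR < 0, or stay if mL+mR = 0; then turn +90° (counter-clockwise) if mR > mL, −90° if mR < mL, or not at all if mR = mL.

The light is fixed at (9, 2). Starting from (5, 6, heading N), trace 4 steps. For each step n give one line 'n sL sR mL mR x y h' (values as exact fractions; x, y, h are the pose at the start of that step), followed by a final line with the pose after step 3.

n=0: pose=(5,6,N); sL=200/61, sR=40/9; mL=-1540/549, mR=20/9; mL+mR=-320/549 → advance -1; mR−mL=920/183 → turn +1·90°
n=1: pose=(5,5,W); sL=5, sR=50/13; mL=-35/26, mR=25/13; mL+mR=15/26 → advance +1; mR−mL=85/26 → turn +1·90°
n=2: pose=(4,5,S); sL=200/17, sR=200/37; mL=300/629, mR=100/37; mL+mR=2000/629 → advance +1; mR−mL=1400/629 → turn +1·90°
n=3: pose=(4,4,E); sL=100/9, sR=20; mL=-130/9, mR=10; mL+mR=-40/9 → advance -1; mR−mL=220/9 → turn +1·90°

0 200/61 40/9 -1540/549 20/9 5 6 N
1 5 50/13 -35/26 25/13 5 5 W
2 200/17 200/37 300/629 100/37 4 5 S
3 100/9 20 -130/9 10 4 4 E
final 3 4 N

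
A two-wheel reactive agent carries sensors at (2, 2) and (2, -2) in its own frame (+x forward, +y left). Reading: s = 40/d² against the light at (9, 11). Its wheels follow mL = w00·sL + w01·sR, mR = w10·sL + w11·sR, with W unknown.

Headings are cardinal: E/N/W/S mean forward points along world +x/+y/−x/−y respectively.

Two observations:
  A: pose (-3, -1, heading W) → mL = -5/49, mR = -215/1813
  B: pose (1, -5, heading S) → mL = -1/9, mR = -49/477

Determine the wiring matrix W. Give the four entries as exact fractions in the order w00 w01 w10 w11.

obs A: pose=(-3,-1,W) → sL=5/49, sR=5/37, mL=-5/49, mR=-215/1813
obs B: pose=(1,-5,S) → sL=1/9, sR=5/53, mL=-1/9, mR=-49/477
sensor matrix S = [[5/49, 5/37], [1/9, 5/53]]; det S = -4660/864801
solve [mL_A; mL_B] = S·[w00; w01] and [mR_A; mR_B] = S·[w10; w11]:
  w00 = -1, w01 = 0, w10 = -1/2, w11 = -1/2

-1 0 -1/2 -1/2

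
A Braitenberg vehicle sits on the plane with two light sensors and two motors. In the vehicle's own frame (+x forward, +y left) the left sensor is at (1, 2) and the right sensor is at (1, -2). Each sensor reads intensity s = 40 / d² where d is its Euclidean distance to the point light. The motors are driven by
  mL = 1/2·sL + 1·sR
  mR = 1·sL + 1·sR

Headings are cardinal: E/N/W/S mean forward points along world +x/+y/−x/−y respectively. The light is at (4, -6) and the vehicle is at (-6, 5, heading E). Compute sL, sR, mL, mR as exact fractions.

left sensor world pos  = (-5, 7); dL² = 250
right sensor world pos = (-5, 3); dR² = 162
sL = 40/250 = 4/25
sR = 40/162 = 20/81
mL = 1/2·sL + 1·sR = 662/2025
mR = 1·sL + 1·sR = 824/2025

4/25 20/81 662/2025 824/2025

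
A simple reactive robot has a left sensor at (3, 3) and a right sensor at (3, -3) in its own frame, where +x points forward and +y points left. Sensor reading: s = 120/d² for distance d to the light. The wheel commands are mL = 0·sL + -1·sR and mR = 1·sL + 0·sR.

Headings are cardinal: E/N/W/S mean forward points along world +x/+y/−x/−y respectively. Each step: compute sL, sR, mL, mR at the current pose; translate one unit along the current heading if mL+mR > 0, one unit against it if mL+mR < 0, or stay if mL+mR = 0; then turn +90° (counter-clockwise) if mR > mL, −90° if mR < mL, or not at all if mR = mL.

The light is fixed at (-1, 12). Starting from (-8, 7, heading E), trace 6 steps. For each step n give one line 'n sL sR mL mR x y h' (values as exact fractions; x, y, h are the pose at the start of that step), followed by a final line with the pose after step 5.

0 6 3/2 -3/2 6 -8 7 E
1 24/17 120/13 -120/13 24/17 -7 7 N
2 20/27 4/3 -4/3 20/27 -7 6 W
3 24/17 24/29 -24/29 24/17 -6 6 S
4 6 15/13 -15/13 6 -6 5 E
5 24/13 120/17 -120/17 24/13 -5 5 N
final -5 4 W

n=0: pose=(-8,7,E); sL=6, sR=3/2; mL=-3/2, mR=6; mL+mR=9/2 → advance +1; mR−mL=15/2 → turn +1·90°
n=1: pose=(-7,7,N); sL=24/17, sR=120/13; mL=-120/13, mR=24/17; mL+mR=-1728/221 → advance -1; mR−mL=2352/221 → turn +1·90°
n=2: pose=(-7,6,W); sL=20/27, sR=4/3; mL=-4/3, mR=20/27; mL+mR=-16/27 → advance -1; mR−mL=56/27 → turn +1·90°
n=3: pose=(-6,6,S); sL=24/17, sR=24/29; mL=-24/29, mR=24/17; mL+mR=288/493 → advance +1; mR−mL=1104/493 → turn +1·90°
n=4: pose=(-6,5,E); sL=6, sR=15/13; mL=-15/13, mR=6; mL+mR=63/13 → advance +1; mR−mL=93/13 → turn +1·90°
n=5: pose=(-5,5,N); sL=24/13, sR=120/17; mL=-120/17, mR=24/13; mL+mR=-1152/221 → advance -1; mR−mL=1968/221 → turn +1·90°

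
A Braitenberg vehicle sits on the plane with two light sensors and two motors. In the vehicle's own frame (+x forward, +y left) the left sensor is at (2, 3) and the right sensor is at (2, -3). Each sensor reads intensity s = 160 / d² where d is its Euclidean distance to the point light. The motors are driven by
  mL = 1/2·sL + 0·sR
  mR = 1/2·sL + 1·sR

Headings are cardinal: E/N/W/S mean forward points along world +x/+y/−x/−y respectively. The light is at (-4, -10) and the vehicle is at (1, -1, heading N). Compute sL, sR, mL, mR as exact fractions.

32/25 32/37 16/25 1392/925

left sensor world pos  = (-2, 1); dL² = 125
right sensor world pos = (4, 1); dR² = 185
sL = 160/125 = 32/25
sR = 160/185 = 32/37
mL = 1/2·sL + 0·sR = 16/25
mR = 1/2·sL + 1·sR = 1392/925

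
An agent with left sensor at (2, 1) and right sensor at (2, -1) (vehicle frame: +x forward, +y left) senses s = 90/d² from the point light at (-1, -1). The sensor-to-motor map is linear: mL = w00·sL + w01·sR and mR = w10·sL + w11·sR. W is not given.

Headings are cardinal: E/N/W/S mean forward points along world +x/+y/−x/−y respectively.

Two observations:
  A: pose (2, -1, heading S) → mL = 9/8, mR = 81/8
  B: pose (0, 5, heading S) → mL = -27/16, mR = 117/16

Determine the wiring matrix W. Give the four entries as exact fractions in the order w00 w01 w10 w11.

-1 1/2 1 1/2

obs A: pose=(2,-1,S) → sL=9/2, sR=45/4, mL=9/8, mR=81/8
obs B: pose=(0,5,S) → sL=9/2, sR=45/8, mL=-27/16, mR=117/16
sensor matrix S = [[9/2, 45/4], [9/2, 45/8]]; det S = -405/16
solve [mL_A; mL_B] = S·[w00; w01] and [mR_A; mR_B] = S·[w10; w11]:
  w00 = -1, w01 = 1/2, w10 = 1, w11 = 1/2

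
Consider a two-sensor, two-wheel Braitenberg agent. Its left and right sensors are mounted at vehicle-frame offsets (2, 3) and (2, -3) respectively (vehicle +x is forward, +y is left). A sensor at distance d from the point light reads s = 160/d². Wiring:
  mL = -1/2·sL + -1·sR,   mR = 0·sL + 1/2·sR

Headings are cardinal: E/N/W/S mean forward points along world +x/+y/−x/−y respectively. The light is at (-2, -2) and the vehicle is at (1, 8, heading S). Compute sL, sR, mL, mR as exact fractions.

8/5 5/2 -33/10 5/4

left sensor world pos  = (4, 6); dL² = 100
right sensor world pos = (-2, 6); dR² = 64
sL = 160/100 = 8/5
sR = 160/64 = 5/2
mL = -1/2·sL + -1·sR = -33/10
mR = 0·sL + 1/2·sR = 5/4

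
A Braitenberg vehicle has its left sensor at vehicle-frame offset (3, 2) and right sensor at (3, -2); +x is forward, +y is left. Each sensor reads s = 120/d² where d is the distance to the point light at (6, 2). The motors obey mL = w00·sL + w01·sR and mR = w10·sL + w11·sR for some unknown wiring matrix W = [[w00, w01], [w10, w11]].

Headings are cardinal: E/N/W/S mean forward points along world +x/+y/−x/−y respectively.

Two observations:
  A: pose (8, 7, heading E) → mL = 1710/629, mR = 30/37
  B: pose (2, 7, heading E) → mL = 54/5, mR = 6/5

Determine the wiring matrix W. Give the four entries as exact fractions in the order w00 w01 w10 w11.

obs A: pose=(8,7,E) → sL=60/37, sR=60/17, mL=1710/629, mR=30/37
obs B: pose=(2,7,E) → sL=12/5, sR=12, mL=54/5, mR=6/5
sensor matrix S = [[60/37, 60/17], [12/5, 12]]; det S = 6912/629
solve [mL_A; mL_B] = S·[w00; w01] and [mR_A; mR_B] = S·[w10; w11]:
  w00 = -1/2, w01 = 1, w10 = 1/2, w11 = 0

-1/2 1 1/2 0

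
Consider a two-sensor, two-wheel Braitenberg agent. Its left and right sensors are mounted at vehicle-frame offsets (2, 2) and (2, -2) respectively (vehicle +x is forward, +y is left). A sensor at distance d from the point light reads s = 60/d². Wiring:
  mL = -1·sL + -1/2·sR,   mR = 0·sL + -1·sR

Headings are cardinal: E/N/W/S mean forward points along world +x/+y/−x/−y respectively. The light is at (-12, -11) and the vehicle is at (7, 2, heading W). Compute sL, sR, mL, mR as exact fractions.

left sensor world pos  = (5, 0); dL² = 410
right sensor world pos = (5, 4); dR² = 514
sL = 60/410 = 6/41
sR = 60/514 = 30/257
mL = -1·sL + -1/2·sR = -2157/10537
mR = 0·sL + -1·sR = -30/257

6/41 30/257 -2157/10537 -30/257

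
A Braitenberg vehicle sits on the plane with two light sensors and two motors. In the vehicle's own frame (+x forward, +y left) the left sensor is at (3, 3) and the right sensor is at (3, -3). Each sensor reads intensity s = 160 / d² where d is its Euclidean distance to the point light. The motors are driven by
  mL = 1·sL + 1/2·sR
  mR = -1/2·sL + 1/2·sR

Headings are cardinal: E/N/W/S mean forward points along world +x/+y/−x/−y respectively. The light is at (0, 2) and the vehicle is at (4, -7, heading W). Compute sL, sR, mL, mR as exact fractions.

32/29 160/37 3504/1073 1728/1073

left sensor world pos  = (1, -10); dL² = 145
right sensor world pos = (1, -4); dR² = 37
sL = 160/145 = 32/29
sR = 160/37 = 160/37
mL = 1·sL + 1/2·sR = 3504/1073
mR = -1/2·sL + 1/2·sR = 1728/1073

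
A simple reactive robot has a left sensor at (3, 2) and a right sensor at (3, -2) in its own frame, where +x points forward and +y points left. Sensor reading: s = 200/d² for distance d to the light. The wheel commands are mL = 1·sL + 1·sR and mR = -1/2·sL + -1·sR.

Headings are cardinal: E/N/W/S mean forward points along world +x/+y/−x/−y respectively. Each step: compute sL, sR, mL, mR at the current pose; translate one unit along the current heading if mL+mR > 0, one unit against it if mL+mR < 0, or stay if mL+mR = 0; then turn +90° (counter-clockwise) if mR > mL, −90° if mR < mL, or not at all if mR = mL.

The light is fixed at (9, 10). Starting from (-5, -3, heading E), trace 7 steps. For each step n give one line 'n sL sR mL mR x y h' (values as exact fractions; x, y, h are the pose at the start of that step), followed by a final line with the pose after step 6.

n=0: pose=(-5,-3,E); sL=100/121, sR=100/173; mL=29400/20933, mR=-20750/20933; mL+mR=50/121 → advance +1; mR−mL=-50150/20933 → turn -1·90°
n=1: pose=(-4,-3,S); sL=200/377, sR=200/481; mL=13200/13949, mR=-9500/13949; mL+mR=100/377 → advance +1; mR−mL=-22700/13949 → turn -1·90°
n=2: pose=(-4,-4,W); sL=25/64, sR=1/2; mL=57/64, mR=-89/128; mL+mR=25/128 → advance +1; mR−mL=-203/128 → turn -1·90°
n=3: pose=(-5,-4,N); sL=200/377, sR=40/53; mL=25680/19981, mR=-20380/19981; mL+mR=100/377 → advance +1; mR−mL=-46060/19981 → turn -1·90°
n=4: pose=(-5,-3,E); sL=100/121, sR=100/173; mL=29400/20933, mR=-20750/20933; mL+mR=50/121 → advance +1; mR−mL=-50150/20933 → turn -1·90°
n=5: pose=(-4,-3,S); sL=200/377, sR=200/481; mL=13200/13949, mR=-9500/13949; mL+mR=100/377 → advance +1; mR−mL=-22700/13949 → turn -1·90°
n=6: pose=(-4,-4,W); sL=25/64, sR=1/2; mL=57/64, mR=-89/128; mL+mR=25/128 → advance +1; mR−mL=-203/128 → turn -1·90°

0 100/121 100/173 29400/20933 -20750/20933 -5 -3 E
1 200/377 200/481 13200/13949 -9500/13949 -4 -3 S
2 25/64 1/2 57/64 -89/128 -4 -4 W
3 200/377 40/53 25680/19981 -20380/19981 -5 -4 N
4 100/121 100/173 29400/20933 -20750/20933 -5 -3 E
5 200/377 200/481 13200/13949 -9500/13949 -4 -3 S
6 25/64 1/2 57/64 -89/128 -4 -4 W
final -5 -4 N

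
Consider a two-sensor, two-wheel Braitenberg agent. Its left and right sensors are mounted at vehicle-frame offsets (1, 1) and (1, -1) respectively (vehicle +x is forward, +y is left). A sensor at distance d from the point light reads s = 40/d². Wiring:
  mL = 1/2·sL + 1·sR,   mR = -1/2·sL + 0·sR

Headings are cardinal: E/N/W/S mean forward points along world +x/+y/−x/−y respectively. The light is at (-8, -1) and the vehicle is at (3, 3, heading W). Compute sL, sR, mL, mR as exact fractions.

left sensor world pos  = (2, 2); dL² = 109
right sensor world pos = (2, 4); dR² = 125
sL = 40/109 = 40/109
sR = 40/125 = 8/25
mL = 1/2·sL + 1·sR = 1372/2725
mR = -1/2·sL + 0·sR = -20/109

40/109 8/25 1372/2725 -20/109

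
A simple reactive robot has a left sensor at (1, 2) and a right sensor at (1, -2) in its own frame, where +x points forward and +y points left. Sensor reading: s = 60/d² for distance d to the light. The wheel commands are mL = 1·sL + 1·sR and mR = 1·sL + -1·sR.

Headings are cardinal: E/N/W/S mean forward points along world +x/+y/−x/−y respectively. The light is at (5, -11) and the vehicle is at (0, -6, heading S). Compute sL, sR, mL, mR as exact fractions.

12/5 12/13 216/65 96/65

left sensor world pos  = (2, -7); dL² = 25
right sensor world pos = (-2, -7); dR² = 65
sL = 60/25 = 12/5
sR = 60/65 = 12/13
mL = 1·sL + 1·sR = 216/65
mR = 1·sL + -1·sR = 96/65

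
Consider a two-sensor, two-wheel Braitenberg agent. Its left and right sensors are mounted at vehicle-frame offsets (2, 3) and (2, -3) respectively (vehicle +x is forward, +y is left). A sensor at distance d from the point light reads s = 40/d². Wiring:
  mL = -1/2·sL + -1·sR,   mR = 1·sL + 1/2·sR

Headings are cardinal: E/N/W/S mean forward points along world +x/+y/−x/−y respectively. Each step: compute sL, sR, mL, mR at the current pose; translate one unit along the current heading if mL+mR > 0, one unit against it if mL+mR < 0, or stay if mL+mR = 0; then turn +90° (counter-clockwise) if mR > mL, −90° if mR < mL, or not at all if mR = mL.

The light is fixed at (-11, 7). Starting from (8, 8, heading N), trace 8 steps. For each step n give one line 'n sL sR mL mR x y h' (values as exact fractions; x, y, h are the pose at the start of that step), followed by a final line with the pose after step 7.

0 8/53 40/493 -4092/26129 5004/26129 8 8 N
1 4/29 20/157 -894/4553 918/4553 8 9 W
2 40/441 8/45 -164/735 44/245 7 9 S
3 10/109 1/10 -159/1090 309/2180 7 10 E
4 40/221 8/85 -12/65 252/1105 6 10 N
5 20/113 20/137 -3630/15481 3870/15481 6 11 W
6 8/73 40/173 -3612/12629 2844/12629 5 11 S
7 10/97 5/41 -690/3977 1305/7954 5 12 E
final 4 12 N

n=0: pose=(8,8,N); sL=8/53, sR=40/493; mL=-4092/26129, mR=5004/26129; mL+mR=912/26129 → advance +1; mR−mL=9096/26129 → turn +1·90°
n=1: pose=(8,9,W); sL=4/29, sR=20/157; mL=-894/4553, mR=918/4553; mL+mR=24/4553 → advance +1; mR−mL=1812/4553 → turn +1·90°
n=2: pose=(7,9,S); sL=40/441, sR=8/45; mL=-164/735, mR=44/245; mL+mR=-32/735 → advance -1; mR−mL=296/735 → turn +1·90°
n=3: pose=(7,10,E); sL=10/109, sR=1/10; mL=-159/1090, mR=309/2180; mL+mR=-9/2180 → advance -1; mR−mL=627/2180 → turn +1·90°
n=4: pose=(6,10,N); sL=40/221, sR=8/85; mL=-12/65, mR=252/1105; mL+mR=48/1105 → advance +1; mR−mL=456/1105 → turn +1·90°
n=5: pose=(6,11,W); sL=20/113, sR=20/137; mL=-3630/15481, mR=3870/15481; mL+mR=240/15481 → advance +1; mR−mL=7500/15481 → turn +1·90°
n=6: pose=(5,11,S); sL=8/73, sR=40/173; mL=-3612/12629, mR=2844/12629; mL+mR=-768/12629 → advance -1; mR−mL=6456/12629 → turn +1·90°
n=7: pose=(5,12,E); sL=10/97, sR=5/41; mL=-690/3977, mR=1305/7954; mL+mR=-75/7954 → advance -1; mR−mL=2685/7954 → turn +1·90°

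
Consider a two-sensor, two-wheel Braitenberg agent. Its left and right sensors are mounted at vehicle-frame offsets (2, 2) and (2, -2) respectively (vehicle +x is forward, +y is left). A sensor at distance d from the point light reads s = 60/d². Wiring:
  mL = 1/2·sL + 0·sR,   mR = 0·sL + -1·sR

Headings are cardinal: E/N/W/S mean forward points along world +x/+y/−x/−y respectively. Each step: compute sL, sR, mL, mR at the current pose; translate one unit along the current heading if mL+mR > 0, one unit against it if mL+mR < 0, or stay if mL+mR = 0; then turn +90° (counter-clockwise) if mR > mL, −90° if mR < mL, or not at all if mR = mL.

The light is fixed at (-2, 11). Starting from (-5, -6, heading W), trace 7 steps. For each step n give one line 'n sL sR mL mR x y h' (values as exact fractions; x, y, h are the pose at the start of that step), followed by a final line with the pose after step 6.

0 30/193 6/25 15/193 -6/25 -5 -6 W
1 60/241 4/15 30/241 -4/15 -4 -6 N
2 15/64 3/20 15/128 -3/20 -4 -7 E
3 60/401 12/85 30/401 -12/85 -5 -7 S
4 30/193 6/25 15/193 -6/25 -5 -6 W
5 60/241 4/15 30/241 -4/15 -4 -6 N
6 15/64 3/20 15/128 -3/20 -4 -7 E
final -5 -7 S

n=0: pose=(-5,-6,W); sL=30/193, sR=6/25; mL=15/193, mR=-6/25; mL+mR=-783/4825 → advance -1; mR−mL=-1533/4825 → turn -1·90°
n=1: pose=(-4,-6,N); sL=60/241, sR=4/15; mL=30/241, mR=-4/15; mL+mR=-514/3615 → advance -1; mR−mL=-1414/3615 → turn -1·90°
n=2: pose=(-4,-7,E); sL=15/64, sR=3/20; mL=15/128, mR=-3/20; mL+mR=-21/640 → advance -1; mR−mL=-171/640 → turn -1·90°
n=3: pose=(-5,-7,S); sL=60/401, sR=12/85; mL=30/401, mR=-12/85; mL+mR=-2262/34085 → advance -1; mR−mL=-7362/34085 → turn -1·90°
n=4: pose=(-5,-6,W); sL=30/193, sR=6/25; mL=15/193, mR=-6/25; mL+mR=-783/4825 → advance -1; mR−mL=-1533/4825 → turn -1·90°
n=5: pose=(-4,-6,N); sL=60/241, sR=4/15; mL=30/241, mR=-4/15; mL+mR=-514/3615 → advance -1; mR−mL=-1414/3615 → turn -1·90°
n=6: pose=(-4,-7,E); sL=15/64, sR=3/20; mL=15/128, mR=-3/20; mL+mR=-21/640 → advance -1; mR−mL=-171/640 → turn -1·90°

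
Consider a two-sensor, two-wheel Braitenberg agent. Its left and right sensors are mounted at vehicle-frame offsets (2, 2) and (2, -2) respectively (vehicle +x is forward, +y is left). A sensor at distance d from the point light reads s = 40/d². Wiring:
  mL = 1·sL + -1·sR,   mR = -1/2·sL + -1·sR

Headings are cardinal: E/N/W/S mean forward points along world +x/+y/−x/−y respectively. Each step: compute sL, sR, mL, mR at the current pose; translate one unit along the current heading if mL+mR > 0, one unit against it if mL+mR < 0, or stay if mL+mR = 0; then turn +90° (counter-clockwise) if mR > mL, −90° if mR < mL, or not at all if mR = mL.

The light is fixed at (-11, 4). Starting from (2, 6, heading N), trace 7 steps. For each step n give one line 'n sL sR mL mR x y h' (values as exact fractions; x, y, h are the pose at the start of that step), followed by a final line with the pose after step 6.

0 40/137 40/241 4160/33017 -10300/33017 2 6 N
1 20/117 20/113 -80/13221 -3470/13221 2 5 E
2 40/197 40/101 -3840/19897 -9900/19897 1 5 S
3 2/5 10/29 8/145 -79/145 1 6 W
4 40/137 40/241 4160/33017 -10300/33017 2 6 N
5 20/117 20/113 -80/13221 -3470/13221 2 5 E
6 40/197 40/101 -3840/19897 -9900/19897 1 5 S
final 1 6 W

n=0: pose=(2,6,N); sL=40/137, sR=40/241; mL=4160/33017, mR=-10300/33017; mL+mR=-6140/33017 → advance -1; mR−mL=-60/137 → turn -1·90°
n=1: pose=(2,5,E); sL=20/117, sR=20/113; mL=-80/13221, mR=-3470/13221; mL+mR=-3550/13221 → advance -1; mR−mL=-10/39 → turn -1·90°
n=2: pose=(1,5,S); sL=40/197, sR=40/101; mL=-3840/19897, mR=-9900/19897; mL+mR=-13740/19897 → advance -1; mR−mL=-60/197 → turn -1·90°
n=3: pose=(1,6,W); sL=2/5, sR=10/29; mL=8/145, mR=-79/145; mL+mR=-71/145 → advance -1; mR−mL=-3/5 → turn -1·90°
n=4: pose=(2,6,N); sL=40/137, sR=40/241; mL=4160/33017, mR=-10300/33017; mL+mR=-6140/33017 → advance -1; mR−mL=-60/137 → turn -1·90°
n=5: pose=(2,5,E); sL=20/117, sR=20/113; mL=-80/13221, mR=-3470/13221; mL+mR=-3550/13221 → advance -1; mR−mL=-10/39 → turn -1·90°
n=6: pose=(1,5,S); sL=40/197, sR=40/101; mL=-3840/19897, mR=-9900/19897; mL+mR=-13740/19897 → advance -1; mR−mL=-60/197 → turn -1·90°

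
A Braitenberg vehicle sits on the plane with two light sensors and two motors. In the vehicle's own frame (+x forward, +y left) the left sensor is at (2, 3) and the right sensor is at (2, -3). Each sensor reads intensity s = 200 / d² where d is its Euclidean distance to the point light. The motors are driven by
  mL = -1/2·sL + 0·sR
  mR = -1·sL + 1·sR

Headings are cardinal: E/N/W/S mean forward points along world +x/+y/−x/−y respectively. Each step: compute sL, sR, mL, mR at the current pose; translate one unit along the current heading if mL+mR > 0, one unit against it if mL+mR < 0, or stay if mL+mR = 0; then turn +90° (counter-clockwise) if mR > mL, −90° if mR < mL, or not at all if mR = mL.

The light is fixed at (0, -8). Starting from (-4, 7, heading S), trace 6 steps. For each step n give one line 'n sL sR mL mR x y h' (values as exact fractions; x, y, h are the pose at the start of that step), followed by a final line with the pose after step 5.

0 20/17 100/109 -10/17 -480/1853 -4 7 S
1 40/73 200/173 -20/73 7680/12629 -4 8 E
2 5/9 50/81 -5/18 5/81 -3 8 N
3 200/169 200/349 -100/169 -36000/58981 -3 7 W
4 100/157 20/29 -50/157 240/4553 -2 7 N
5 200/137 40/61 -100/137 -6720/8357 -2 6 W
final -1 6 N

n=0: pose=(-4,7,S); sL=20/17, sR=100/109; mL=-10/17, mR=-480/1853; mL+mR=-1570/1853 → advance -1; mR−mL=610/1853 → turn +1·90°
n=1: pose=(-4,8,E); sL=40/73, sR=200/173; mL=-20/73, mR=7680/12629; mL+mR=4220/12629 → advance +1; mR−mL=11140/12629 → turn +1·90°
n=2: pose=(-3,8,N); sL=5/9, sR=50/81; mL=-5/18, mR=5/81; mL+mR=-35/162 → advance -1; mR−mL=55/162 → turn +1·90°
n=3: pose=(-3,7,W); sL=200/169, sR=200/349; mL=-100/169, mR=-36000/58981; mL+mR=-70900/58981 → advance -1; mR−mL=-1100/58981 → turn -1·90°
n=4: pose=(-2,7,N); sL=100/157, sR=20/29; mL=-50/157, mR=240/4553; mL+mR=-1210/4553 → advance -1; mR−mL=1690/4553 → turn +1·90°
n=5: pose=(-2,6,W); sL=200/137, sR=40/61; mL=-100/137, mR=-6720/8357; mL+mR=-12820/8357 → advance -1; mR−mL=-620/8357 → turn -1·90°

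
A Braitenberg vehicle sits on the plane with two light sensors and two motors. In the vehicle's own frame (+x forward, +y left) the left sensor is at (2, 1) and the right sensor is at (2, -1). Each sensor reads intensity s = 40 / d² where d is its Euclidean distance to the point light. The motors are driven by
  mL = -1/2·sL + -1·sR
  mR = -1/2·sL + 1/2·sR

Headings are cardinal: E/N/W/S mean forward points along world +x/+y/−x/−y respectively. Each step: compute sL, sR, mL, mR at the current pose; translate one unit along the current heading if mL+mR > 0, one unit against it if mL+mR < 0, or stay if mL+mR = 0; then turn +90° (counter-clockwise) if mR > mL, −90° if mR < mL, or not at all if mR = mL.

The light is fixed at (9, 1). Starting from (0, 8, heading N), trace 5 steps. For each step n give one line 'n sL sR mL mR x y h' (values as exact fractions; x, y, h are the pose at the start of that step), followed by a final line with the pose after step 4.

n=0: pose=(0,8,N); sL=40/181, sR=8/29; mL=-2028/5249, mR=144/5249; mL+mR=-1884/5249 → advance -1; mR−mL=12/29 → turn +1·90°
n=1: pose=(0,7,W); sL=20/73, sR=4/17; mL=-462/1241, mR=-24/1241; mL+mR=-486/1241 → advance -1; mR−mL=6/17 → turn +1·90°
n=2: pose=(1,7,S); sL=8/13, sR=40/97; mL=-908/1261, mR=-128/1261; mL+mR=-1036/1261 → advance -1; mR−mL=60/97 → turn +1·90°
n=3: pose=(1,8,E); sL=2/5, sR=5/9; mL=-34/45, mR=7/90; mL+mR=-61/90 → advance -1; mR−mL=5/6 → turn +1·90°
n=4: pose=(0,8,N); sL=40/181, sR=8/29; mL=-2028/5249, mR=144/5249; mL+mR=-1884/5249 → advance -1; mR−mL=12/29 → turn +1·90°

0 40/181 8/29 -2028/5249 144/5249 0 8 N
1 20/73 4/17 -462/1241 -24/1241 0 7 W
2 8/13 40/97 -908/1261 -128/1261 1 7 S
3 2/5 5/9 -34/45 7/90 1 8 E
4 40/181 8/29 -2028/5249 144/5249 0 8 N
final 0 7 W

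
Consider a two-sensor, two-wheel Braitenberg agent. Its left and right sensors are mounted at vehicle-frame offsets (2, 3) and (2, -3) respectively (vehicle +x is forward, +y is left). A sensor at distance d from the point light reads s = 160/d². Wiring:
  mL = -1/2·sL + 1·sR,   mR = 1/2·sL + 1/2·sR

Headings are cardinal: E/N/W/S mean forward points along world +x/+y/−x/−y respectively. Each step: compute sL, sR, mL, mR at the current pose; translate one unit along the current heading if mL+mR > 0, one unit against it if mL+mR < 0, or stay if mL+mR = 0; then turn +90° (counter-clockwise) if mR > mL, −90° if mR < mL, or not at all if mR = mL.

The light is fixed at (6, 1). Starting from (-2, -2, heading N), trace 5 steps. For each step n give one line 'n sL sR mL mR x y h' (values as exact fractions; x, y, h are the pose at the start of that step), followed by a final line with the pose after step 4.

n=0: pose=(-2,-2,N); sL=80/61, sR=80/13; mL=4360/793, mR=2960/793; mL+mR=120/13 → advance +1; mR−mL=-1400/793 → turn -1·90°
n=1: pose=(-2,-1,E); sL=160/37, sR=160/61; mL=1040/2257, mR=7840/2257; mL+mR=240/61 → advance +1; mR−mL=6800/2257 → turn +1·90°
n=2: pose=(-1,-1,N); sL=8/5, sR=10; mL=46/5, mR=29/5; mL+mR=15 → advance +1; mR−mL=-17/5 → turn -1·90°
n=3: pose=(-1,0,E); sL=160/29, sR=160/41; mL=1360/1189, mR=5600/1189; mL+mR=240/41 → advance +1; mR−mL=4240/1189 → turn +1·90°
n=4: pose=(0,0,N); sL=80/41, sR=16; mL=616/41, mR=368/41; mL+mR=24 → advance +1; mR−mL=-248/41 → turn -1·90°

0 80/61 80/13 4360/793 2960/793 -2 -2 N
1 160/37 160/61 1040/2257 7840/2257 -2 -1 E
2 8/5 10 46/5 29/5 -1 -1 N
3 160/29 160/41 1360/1189 5600/1189 -1 0 E
4 80/41 16 616/41 368/41 0 0 N
final 0 1 E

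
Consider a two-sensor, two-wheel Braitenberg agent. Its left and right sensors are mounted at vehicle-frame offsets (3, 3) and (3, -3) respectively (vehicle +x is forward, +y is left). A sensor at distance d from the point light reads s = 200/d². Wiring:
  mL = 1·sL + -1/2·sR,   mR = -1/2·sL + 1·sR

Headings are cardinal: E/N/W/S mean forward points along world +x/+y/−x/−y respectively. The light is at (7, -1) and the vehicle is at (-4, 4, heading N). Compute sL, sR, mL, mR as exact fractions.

left sensor world pos  = (-7, 7); dL² = 260
right sensor world pos = (-1, 7); dR² = 128
sL = 200/260 = 10/13
sR = 200/128 = 25/16
mL = 1·sL + -1/2·sR = -5/416
mR = -1/2·sL + 1·sR = 245/208

10/13 25/16 -5/416 245/208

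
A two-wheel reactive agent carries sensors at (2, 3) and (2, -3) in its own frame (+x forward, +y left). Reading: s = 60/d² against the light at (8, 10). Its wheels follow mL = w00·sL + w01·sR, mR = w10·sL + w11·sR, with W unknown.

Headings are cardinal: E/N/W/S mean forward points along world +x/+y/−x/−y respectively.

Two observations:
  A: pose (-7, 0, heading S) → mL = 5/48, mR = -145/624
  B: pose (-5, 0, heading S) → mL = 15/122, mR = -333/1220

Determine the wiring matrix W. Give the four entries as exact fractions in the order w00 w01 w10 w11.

obs A: pose=(-7,0,S) → sL=5/24, sR=5/39, mL=5/48, mR=-145/624
obs B: pose=(-5,0,S) → sL=15/61, sR=3/20, mL=15/122, mR=-333/1220
sensor matrix S = [[5/24, 5/39], [15/61, 3/20]]; det S = -7/25376
solve [mL_A; mL_B] = S·[w00; w01] and [mR_A; mR_B] = S·[w10; w11]:
  w00 = 1/2, w01 = 0, w10 = -1/2, w11 = -1

1/2 0 -1/2 -1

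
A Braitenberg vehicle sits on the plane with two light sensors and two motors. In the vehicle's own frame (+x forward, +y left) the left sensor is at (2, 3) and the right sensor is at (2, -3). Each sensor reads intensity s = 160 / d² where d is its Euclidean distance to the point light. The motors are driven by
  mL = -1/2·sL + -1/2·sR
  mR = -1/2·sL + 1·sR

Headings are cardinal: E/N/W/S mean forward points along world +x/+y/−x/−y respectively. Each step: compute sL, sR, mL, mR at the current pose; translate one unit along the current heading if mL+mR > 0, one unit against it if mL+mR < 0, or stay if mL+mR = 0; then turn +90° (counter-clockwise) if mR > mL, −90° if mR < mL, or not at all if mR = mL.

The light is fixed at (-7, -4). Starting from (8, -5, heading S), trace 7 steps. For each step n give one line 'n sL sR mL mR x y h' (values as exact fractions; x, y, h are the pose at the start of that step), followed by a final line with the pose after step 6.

n=0: pose=(8,-5,S); sL=160/333, sR=160/153; mL=-480/629, mR=1520/1887; mL+mR=80/1887 → advance +1; mR−mL=80/51 → turn +1·90°
n=1: pose=(8,-6,E); sL=16/29, sR=80/157; mL=-2416/4553, mR=1064/4553; mL+mR=-1352/4553 → advance -1; mR−mL=120/157 → turn +1·90°
n=2: pose=(7,-6,N); sL=160/121, sR=160/289; mL=-32800/34969, mR=-3760/34969; mL+mR=-36560/34969 → advance -1; mR−mL=240/289 → turn +1·90°
n=3: pose=(7,-7,W); sL=8/9, sR=10/9; mL=-1, mR=2/3; mL+mR=-1/3 → advance -1; mR−mL=5/3 → turn +1·90°
n=4: pose=(8,-7,S); sL=160/349, sR=160/169; mL=-41440/58981, mR=42320/58981; mL+mR=880/58981 → advance +1; mR−mL=240/169 → turn +1·90°
n=5: pose=(8,-8,E); sL=16/29, sR=80/169; mL=-2512/4901, mR=968/4901; mL+mR=-1544/4901 → advance -1; mR−mL=120/169 → turn +1·90°
n=6: pose=(7,-8,N); sL=32/25, sR=160/293; mL=-6688/7325, mR=-688/7325; mL+mR=-7376/7325 → advance -1; mR−mL=240/293 → turn +1·90°

0 160/333 160/153 -480/629 1520/1887 8 -5 S
1 16/29 80/157 -2416/4553 1064/4553 8 -6 E
2 160/121 160/289 -32800/34969 -3760/34969 7 -6 N
3 8/9 10/9 -1 2/3 7 -7 W
4 160/349 160/169 -41440/58981 42320/58981 8 -7 S
5 16/29 80/169 -2512/4901 968/4901 8 -8 E
6 32/25 160/293 -6688/7325 -688/7325 7 -8 N
final 7 -9 W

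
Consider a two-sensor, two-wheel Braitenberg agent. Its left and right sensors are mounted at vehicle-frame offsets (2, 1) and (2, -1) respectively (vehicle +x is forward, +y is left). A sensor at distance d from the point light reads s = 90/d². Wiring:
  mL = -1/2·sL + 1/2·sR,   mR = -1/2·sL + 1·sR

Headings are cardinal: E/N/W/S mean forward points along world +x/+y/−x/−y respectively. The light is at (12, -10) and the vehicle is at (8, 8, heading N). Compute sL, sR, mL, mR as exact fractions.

18/85 90/409 144/34765 3969/34765

left sensor world pos  = (7, 10); dL² = 425
right sensor world pos = (9, 10); dR² = 409
sL = 90/425 = 18/85
sR = 90/409 = 90/409
mL = -1/2·sL + 1/2·sR = 144/34765
mR = -1/2·sL + 1·sR = 3969/34765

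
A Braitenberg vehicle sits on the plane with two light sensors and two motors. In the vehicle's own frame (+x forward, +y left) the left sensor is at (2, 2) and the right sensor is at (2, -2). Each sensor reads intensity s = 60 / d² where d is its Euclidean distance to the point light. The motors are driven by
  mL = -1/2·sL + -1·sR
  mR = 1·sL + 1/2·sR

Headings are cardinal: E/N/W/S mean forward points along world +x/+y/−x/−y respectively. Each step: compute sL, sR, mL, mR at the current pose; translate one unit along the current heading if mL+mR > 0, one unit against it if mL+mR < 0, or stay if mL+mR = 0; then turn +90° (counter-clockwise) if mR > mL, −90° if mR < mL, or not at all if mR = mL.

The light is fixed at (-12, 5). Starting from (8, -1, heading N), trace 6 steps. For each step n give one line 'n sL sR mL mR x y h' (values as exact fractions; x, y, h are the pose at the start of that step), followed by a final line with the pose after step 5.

n=0: pose=(8,-1,N); sL=3/17, sR=3/25; mL=-177/850, mR=201/850; mL+mR=12/425 → advance +1; mR−mL=189/425 → turn +1·90°
n=1: pose=(8,0,W); sL=60/373, sR=20/111; mL=-10790/41403, mR=10390/41403; mL+mR=-400/41403 → advance -1; mR−mL=7060/13801 → turn +1·90°
n=2: pose=(9,0,S); sL=30/289, sR=6/41; mL=-2349/11849, mR=2097/11849; mL+mR=-252/11849 → advance -1; mR−mL=4446/11849 → turn +1·90°
n=3: pose=(9,1,E); sL=60/533, sR=12/113; mL=-9786/60229, mR=9978/60229; mL+mR=192/60229 → advance +1; mR−mL=19764/60229 → turn +1·90°
n=4: pose=(10,1,N); sL=15/101, sR=3/29; mL=-1041/5858, mR=1173/5858; mL+mR=66/2929 → advance +1; mR−mL=1107/2929 → turn +1·90°
n=5: pose=(10,2,W); sL=12/85, sR=60/401; mL=-7506/34085, mR=7362/34085; mL+mR=-144/34085 → advance -1; mR−mL=14868/34085 → turn +1·90°

0 3/17 3/25 -177/850 201/850 8 -1 N
1 60/373 20/111 -10790/41403 10390/41403 8 0 W
2 30/289 6/41 -2349/11849 2097/11849 9 0 S
3 60/533 12/113 -9786/60229 9978/60229 9 1 E
4 15/101 3/29 -1041/5858 1173/5858 10 1 N
5 12/85 60/401 -7506/34085 7362/34085 10 2 W
final 11 2 S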